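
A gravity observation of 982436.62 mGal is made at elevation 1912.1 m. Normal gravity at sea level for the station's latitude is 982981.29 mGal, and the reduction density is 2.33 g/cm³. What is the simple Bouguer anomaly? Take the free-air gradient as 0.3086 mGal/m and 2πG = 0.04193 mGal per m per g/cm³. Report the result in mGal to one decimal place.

-141.4

Free-air correction = 0.3086 × 1912.1 = 590.07 mGal
Free-air anomaly = 982436.62 − 982981.29 + (590.07) = 45.40 mGal
Bouguer slab correction = 0.04193 × 2.33 × 1912.1 = 186.81 mGal
Simple Bouguer anomaly = 45.40 − (186.81) = -141.41 mGal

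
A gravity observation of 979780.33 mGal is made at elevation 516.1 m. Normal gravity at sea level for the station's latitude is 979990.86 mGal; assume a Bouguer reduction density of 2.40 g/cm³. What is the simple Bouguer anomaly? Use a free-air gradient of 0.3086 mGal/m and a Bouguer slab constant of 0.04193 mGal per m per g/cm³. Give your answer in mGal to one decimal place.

-103.2

Free-air correction = 0.3086 × 516.1 = 159.27 mGal
Free-air anomaly = 979780.33 − 979990.86 + (159.27) = -51.26 mGal
Bouguer slab correction = 0.04193 × 2.40 × 516.1 = 51.94 mGal
Simple Bouguer anomaly = -51.26 − (51.94) = -103.20 mGal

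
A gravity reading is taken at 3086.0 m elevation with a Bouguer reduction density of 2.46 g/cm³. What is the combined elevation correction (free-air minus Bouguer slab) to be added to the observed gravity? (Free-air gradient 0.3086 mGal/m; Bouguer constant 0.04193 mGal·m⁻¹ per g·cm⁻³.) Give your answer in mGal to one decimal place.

Combined gradient = 0.3086 − 0.04193 × 2.46 = 0.2054522 mGal/m
Combined elevation correction = 0.2054522 × 3086.0 = 634.0 mGal

634.0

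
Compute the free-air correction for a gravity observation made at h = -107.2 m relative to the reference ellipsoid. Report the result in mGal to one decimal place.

-33.1

Free-air correction = 0.3086 × -107.2 = -33.1 mGal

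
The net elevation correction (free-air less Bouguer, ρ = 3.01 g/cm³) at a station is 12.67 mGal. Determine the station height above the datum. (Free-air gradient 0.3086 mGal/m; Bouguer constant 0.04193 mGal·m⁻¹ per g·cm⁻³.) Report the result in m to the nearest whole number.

Combined gradient = 0.3086 − 0.04193 × 3.01 = 0.1823907 mGal/m
h = 12.67 / 0.1823907 = 69.47 m

69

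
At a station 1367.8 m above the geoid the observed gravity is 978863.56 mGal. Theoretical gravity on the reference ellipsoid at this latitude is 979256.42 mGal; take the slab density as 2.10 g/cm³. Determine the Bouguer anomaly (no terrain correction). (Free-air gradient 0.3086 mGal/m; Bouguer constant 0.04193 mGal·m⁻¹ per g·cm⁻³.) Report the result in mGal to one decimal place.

-91.2

Free-air correction = 0.3086 × 1367.8 = 422.10 mGal
Free-air anomaly = 978863.56 − 979256.42 + (422.10) = 29.24 mGal
Bouguer slab correction = 0.04193 × 2.10 × 1367.8 = 120.44 mGal
Simple Bouguer anomaly = 29.24 − (120.44) = -91.20 mGal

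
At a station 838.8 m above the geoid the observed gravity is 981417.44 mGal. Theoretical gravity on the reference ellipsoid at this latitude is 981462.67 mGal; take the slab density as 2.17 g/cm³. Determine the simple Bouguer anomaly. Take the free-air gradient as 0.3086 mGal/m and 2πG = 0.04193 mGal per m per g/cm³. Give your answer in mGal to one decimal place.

137.3

Free-air correction = 0.3086 × 838.8 = 258.85 mGal
Free-air anomaly = 981417.44 − 981462.67 + (258.85) = 213.62 mGal
Bouguer slab correction = 0.04193 × 2.17 × 838.8 = 76.32 mGal
Simple Bouguer anomaly = 213.62 − (76.32) = 137.30 mGal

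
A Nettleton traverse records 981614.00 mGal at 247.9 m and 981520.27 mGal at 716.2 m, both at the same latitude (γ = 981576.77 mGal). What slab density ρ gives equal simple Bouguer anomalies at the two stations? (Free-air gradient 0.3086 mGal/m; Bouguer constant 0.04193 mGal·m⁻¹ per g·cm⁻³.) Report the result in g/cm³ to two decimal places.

Δg_obs = 981520.27 − 981614.00 = -93.73 mGal over Δh = 716.2 − 247.9 = 468.3 m
Equal Bouguer anomalies ⇒ Δg_obs + (0.3086 − 0.04193ρ)·Δh = 0
0.3086 − 0.04193ρ = −Δg_obs/Δh = 0.20015
ρ = (0.3086 − 0.20015) / 0.04193 = 2.59 g/cm³

2.59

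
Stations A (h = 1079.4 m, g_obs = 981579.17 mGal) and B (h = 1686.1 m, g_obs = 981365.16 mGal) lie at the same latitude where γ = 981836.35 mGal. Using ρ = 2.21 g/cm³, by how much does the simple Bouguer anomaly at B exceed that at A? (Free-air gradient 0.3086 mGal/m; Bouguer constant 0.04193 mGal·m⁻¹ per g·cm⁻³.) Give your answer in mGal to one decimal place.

-83.0

Δg_SB(A) = 981579.17 − 981836.35 + 0.3086×1079.4 − 0.04193×2.21×1079.4 = -24.10 mGal
Δg_SB(B) = 981365.16 − 981836.35 + 0.3086×1686.1 − 0.04193×2.21×1686.1 = -107.10 mGal
Difference = -107.10 − (-24.10) = -83.00 mGal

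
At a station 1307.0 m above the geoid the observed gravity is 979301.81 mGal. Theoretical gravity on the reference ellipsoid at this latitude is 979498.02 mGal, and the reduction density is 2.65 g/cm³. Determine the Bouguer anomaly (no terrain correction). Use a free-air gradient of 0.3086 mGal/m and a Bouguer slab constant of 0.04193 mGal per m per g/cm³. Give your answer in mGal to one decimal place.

61.9

Free-air correction = 0.3086 × 1307.0 = 403.34 mGal
Free-air anomaly = 979301.81 − 979498.02 + (403.34) = 207.13 mGal
Bouguer slab correction = 0.04193 × 2.65 × 1307.0 = 145.23 mGal
Simple Bouguer anomaly = 207.13 − (145.23) = 61.90 mGal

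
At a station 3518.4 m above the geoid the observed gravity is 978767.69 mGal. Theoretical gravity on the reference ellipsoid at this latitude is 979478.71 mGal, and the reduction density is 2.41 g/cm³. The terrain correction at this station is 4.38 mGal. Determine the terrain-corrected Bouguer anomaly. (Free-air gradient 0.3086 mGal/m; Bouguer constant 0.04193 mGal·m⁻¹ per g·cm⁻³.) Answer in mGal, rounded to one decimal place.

Free-air correction = 0.3086 × 3518.4 = 1085.78 mGal
Free-air anomaly = 978767.69 − 979478.71 + (1085.78) = 374.76 mGal
Bouguer slab correction = 0.04193 × 2.41 × 3518.4 = 355.54 mGal
Simple Bouguer anomaly = 374.76 − (355.54) = 19.22 mGal
Complete Bouguer anomaly = 19.22 + 4.38 = 23.60 mGal

23.6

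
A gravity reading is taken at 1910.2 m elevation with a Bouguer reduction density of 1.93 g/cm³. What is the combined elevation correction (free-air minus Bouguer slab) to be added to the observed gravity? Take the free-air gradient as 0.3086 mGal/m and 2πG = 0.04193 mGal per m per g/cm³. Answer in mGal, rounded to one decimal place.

434.9

Combined gradient = 0.3086 − 0.04193 × 1.93 = 0.2276751 mGal/m
Combined elevation correction = 0.2276751 × 1910.2 = 434.9 mGal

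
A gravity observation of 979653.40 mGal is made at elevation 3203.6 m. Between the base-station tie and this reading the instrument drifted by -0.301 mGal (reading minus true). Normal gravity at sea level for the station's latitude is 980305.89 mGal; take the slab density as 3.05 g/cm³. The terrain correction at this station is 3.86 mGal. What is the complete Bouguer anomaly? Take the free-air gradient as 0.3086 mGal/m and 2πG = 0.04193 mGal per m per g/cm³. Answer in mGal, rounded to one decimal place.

Drift-corrected reading = 979653.40 − (-0.301) = 979653.701 mGal
Free-air correction = 0.3086 × 3203.6 = 988.63 mGal
Free-air anomaly = 979653.701 − 980305.89 + (988.63) = 336.441 mGal
Bouguer slab correction = 0.04193 × 3.05 × 3203.6 = 409.70 mGal
Simple Bouguer anomaly = 336.441 − (409.70) = -73.259 mGal
Complete Bouguer anomaly = -73.259 + 3.86 = -69.399 mGal

-69.4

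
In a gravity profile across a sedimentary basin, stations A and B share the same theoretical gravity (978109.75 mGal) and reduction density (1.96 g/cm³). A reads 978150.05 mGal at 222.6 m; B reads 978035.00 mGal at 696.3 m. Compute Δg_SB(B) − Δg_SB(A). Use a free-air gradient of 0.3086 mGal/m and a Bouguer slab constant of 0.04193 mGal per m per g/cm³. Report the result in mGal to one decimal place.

Δg_SB(A) = 978150.05 − 978109.75 + 0.3086×222.6 − 0.04193×1.96×222.6 = 90.70 mGal
Δg_SB(B) = 978035.00 − 978109.75 + 0.3086×696.3 − 0.04193×1.96×696.3 = 82.90 mGal
Difference = 82.90 − (90.70) = -7.80 mGal

-7.8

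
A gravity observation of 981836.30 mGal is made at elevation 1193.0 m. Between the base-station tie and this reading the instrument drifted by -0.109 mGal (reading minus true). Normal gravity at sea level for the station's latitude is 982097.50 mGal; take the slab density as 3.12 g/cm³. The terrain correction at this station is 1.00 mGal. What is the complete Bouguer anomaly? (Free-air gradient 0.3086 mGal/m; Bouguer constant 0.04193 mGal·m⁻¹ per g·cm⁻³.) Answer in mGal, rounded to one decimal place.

-48.0

Drift-corrected reading = 981836.30 − (-0.109) = 981836.409 mGal
Free-air correction = 0.3086 × 1193.0 = 368.16 mGal
Free-air anomaly = 981836.409 − 982097.50 + (368.16) = 107.069 mGal
Bouguer slab correction = 0.04193 × 3.12 × 1193.0 = 156.07 mGal
Simple Bouguer anomaly = 107.069 − (156.07) = -49.001 mGal
Complete Bouguer anomaly = -49.001 + 1.00 = -48.001 mGal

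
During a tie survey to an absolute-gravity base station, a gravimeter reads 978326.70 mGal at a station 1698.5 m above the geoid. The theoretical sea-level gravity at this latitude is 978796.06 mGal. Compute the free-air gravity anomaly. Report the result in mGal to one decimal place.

54.8

Free-air correction = 0.3086 × 1698.5 = 524.16 mGal
Free-air anomaly = 978326.70 − 978796.06 + (524.16) = 54.80 mGal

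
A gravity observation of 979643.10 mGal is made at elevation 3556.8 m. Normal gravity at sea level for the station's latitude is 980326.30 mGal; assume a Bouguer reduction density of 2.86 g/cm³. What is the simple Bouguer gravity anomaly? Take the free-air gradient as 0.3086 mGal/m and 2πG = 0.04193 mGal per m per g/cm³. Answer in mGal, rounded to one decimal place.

-12.1

Free-air correction = 0.3086 × 3556.8 = 1097.63 mGal
Free-air anomaly = 979643.10 − 980326.30 + (1097.63) = 414.43 mGal
Bouguer slab correction = 0.04193 × 2.86 × 3556.8 = 426.53 mGal
Simple Bouguer anomaly = 414.43 − (426.53) = -12.10 mGal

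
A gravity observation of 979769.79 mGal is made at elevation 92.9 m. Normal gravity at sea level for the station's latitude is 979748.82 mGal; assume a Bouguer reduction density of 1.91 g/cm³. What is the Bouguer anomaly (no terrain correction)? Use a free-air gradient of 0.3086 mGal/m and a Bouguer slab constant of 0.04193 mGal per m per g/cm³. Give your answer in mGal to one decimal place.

Free-air correction = 0.3086 × 92.9 = 28.67 mGal
Free-air anomaly = 979769.79 − 979748.82 + (28.67) = 49.64 mGal
Bouguer slab correction = 0.04193 × 1.91 × 92.9 = 7.44 mGal
Simple Bouguer anomaly = 49.64 − (7.44) = 42.20 mGal

42.2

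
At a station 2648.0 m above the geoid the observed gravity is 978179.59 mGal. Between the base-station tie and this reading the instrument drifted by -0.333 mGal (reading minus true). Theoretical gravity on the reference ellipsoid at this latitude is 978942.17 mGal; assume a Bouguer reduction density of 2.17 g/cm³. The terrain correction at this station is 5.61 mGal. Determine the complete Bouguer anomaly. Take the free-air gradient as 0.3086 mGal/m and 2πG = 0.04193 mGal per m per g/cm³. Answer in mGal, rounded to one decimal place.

Drift-corrected reading = 978179.59 − (-0.333) = 978179.923 mGal
Free-air correction = 0.3086 × 2648.0 = 817.17 mGal
Free-air anomaly = 978179.923 − 978942.17 + (817.17) = 54.923 mGal
Bouguer slab correction = 0.04193 × 2.17 × 2648.0 = 240.94 mGal
Simple Bouguer anomaly = 54.923 − (240.94) = -186.017 mGal
Complete Bouguer anomaly = -186.017 + 5.61 = -180.407 mGal

-180.4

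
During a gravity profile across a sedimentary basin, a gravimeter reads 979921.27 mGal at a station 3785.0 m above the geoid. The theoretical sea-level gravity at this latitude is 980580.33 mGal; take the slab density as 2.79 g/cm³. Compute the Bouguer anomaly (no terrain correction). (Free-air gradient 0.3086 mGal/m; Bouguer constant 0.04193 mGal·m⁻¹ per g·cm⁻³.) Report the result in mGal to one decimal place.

66.2

Free-air correction = 0.3086 × 3785.0 = 1168.05 mGal
Free-air anomaly = 979921.27 − 980580.33 + (1168.05) = 508.99 mGal
Bouguer slab correction = 0.04193 × 2.79 × 3785.0 = 442.79 mGal
Simple Bouguer anomaly = 508.99 − (442.79) = 66.20 mGal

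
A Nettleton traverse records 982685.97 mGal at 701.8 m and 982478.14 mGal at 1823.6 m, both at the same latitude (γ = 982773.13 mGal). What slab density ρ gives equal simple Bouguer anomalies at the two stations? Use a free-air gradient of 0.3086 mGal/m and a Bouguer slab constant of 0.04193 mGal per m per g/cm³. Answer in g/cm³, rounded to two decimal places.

2.94

Δg_obs = 982478.14 − 982685.97 = -207.83 mGal over Δh = 1823.6 − 701.8 = 1121.8 m
Equal Bouguer anomalies ⇒ Δg_obs + (0.3086 − 0.04193ρ)·Δh = 0
0.3086 − 0.04193ρ = −Δg_obs/Δh = 0.18526
ρ = (0.3086 − 0.18526) / 0.04193 = 2.94 g/cm³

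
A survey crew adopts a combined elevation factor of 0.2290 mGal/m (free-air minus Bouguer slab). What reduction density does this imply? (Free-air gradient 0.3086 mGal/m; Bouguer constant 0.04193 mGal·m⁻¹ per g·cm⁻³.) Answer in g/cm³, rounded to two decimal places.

1.90

0.2290 = 0.3086 − 0.04193 × ρ
ρ = (0.3086 − 0.2290) / 0.04193 = 1.90 g/cm³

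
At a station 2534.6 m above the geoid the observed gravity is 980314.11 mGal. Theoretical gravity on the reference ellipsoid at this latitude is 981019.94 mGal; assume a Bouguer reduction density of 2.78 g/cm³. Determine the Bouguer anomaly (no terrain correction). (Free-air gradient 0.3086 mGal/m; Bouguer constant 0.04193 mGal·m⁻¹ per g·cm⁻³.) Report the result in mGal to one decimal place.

-219.1

Free-air correction = 0.3086 × 2534.6 = 782.18 mGal
Free-air anomaly = 980314.11 − 981019.94 + (782.18) = 76.35 mGal
Bouguer slab correction = 0.04193 × 2.78 × 2534.6 = 295.45 mGal
Simple Bouguer anomaly = 76.35 − (295.45) = -219.10 mGal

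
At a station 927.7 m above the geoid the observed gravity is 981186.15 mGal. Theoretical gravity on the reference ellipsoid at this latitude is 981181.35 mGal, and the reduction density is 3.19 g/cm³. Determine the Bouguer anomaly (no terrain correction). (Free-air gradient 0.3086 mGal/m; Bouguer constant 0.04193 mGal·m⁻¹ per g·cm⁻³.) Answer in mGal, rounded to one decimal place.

Free-air correction = 0.3086 × 927.7 = 286.29 mGal
Free-air anomaly = 981186.15 − 981181.35 + (286.29) = 291.09 mGal
Bouguer slab correction = 0.04193 × 3.19 × 927.7 = 124.09 mGal
Simple Bouguer anomaly = 291.09 − (124.09) = 167.00 mGal

167.0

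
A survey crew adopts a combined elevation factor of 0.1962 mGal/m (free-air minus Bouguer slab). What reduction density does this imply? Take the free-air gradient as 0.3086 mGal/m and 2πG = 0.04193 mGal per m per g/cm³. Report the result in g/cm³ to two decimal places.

0.1962 = 0.3086 − 0.04193 × ρ
ρ = (0.3086 − 0.1962) / 0.04193 = 2.68 g/cm³

2.68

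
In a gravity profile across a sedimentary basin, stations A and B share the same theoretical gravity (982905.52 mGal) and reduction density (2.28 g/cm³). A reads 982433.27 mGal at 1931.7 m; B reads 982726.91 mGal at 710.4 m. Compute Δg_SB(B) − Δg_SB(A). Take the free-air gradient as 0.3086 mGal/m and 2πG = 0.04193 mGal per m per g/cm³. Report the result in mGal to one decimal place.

Δg_SB(A) = 982433.27 − 982905.52 + 0.3086×1931.7 − 0.04193×2.28×1931.7 = -60.80 mGal
Δg_SB(B) = 982726.91 − 982905.52 + 0.3086×710.4 − 0.04193×2.28×710.4 = -27.30 mGal
Difference = -27.30 − (-60.80) = 33.50 mGal

33.5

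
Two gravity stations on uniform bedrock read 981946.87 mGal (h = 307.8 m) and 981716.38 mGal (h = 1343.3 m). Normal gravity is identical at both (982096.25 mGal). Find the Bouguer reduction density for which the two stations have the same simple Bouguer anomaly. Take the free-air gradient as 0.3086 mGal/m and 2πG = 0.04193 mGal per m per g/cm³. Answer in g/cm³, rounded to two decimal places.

2.05

Δg_obs = 981716.38 − 981946.87 = -230.49 mGal over Δh = 1343.3 − 307.8 = 1035.5 m
Equal Bouguer anomalies ⇒ Δg_obs + (0.3086 − 0.04193ρ)·Δh = 0
0.3086 − 0.04193ρ = −Δg_obs/Δh = 0.22259
ρ = (0.3086 − 0.22259) / 0.04193 = 2.05 g/cm³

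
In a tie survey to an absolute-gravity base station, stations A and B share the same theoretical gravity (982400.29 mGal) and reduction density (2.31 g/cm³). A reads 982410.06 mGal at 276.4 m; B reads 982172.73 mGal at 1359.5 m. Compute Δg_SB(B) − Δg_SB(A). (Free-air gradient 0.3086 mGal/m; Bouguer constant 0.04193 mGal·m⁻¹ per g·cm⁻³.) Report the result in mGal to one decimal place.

Δg_SB(A) = 982410.06 − 982400.29 + 0.3086×276.4 − 0.04193×2.31×276.4 = 68.30 mGal
Δg_SB(B) = 982172.73 − 982400.29 + 0.3086×1359.5 − 0.04193×2.31×1359.5 = 60.30 mGal
Difference = 60.30 − (68.30) = -8.00 mGal

-8.0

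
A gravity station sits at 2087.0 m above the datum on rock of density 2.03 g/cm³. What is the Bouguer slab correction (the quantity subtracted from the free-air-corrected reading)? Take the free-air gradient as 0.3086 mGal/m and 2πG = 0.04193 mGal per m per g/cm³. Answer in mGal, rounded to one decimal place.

Bouguer slab correction = 0.04193 × 2.03 × 2087.0 = 177.6 mGal

177.6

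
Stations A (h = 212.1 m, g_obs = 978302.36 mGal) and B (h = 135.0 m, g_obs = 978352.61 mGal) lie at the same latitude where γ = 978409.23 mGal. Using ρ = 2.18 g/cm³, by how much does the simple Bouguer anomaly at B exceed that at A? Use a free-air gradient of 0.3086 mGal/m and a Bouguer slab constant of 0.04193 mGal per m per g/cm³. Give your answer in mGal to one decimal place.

33.5

Δg_SB(A) = 978302.36 − 978409.23 + 0.3086×212.1 − 0.04193×2.18×212.1 = -60.80 mGal
Δg_SB(B) = 978352.61 − 978409.23 + 0.3086×135.0 − 0.04193×2.18×135.0 = -27.30 mGal
Difference = -27.30 − (-60.80) = 33.50 mGal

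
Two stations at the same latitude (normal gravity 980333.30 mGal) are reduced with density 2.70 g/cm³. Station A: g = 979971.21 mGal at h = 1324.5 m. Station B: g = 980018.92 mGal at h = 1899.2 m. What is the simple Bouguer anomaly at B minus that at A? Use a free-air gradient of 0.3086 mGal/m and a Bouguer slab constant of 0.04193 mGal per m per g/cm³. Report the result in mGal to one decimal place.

160.0

Δg_SB(A) = 979971.21 − 980333.30 + 0.3086×1324.5 − 0.04193×2.70×1324.5 = -103.30 mGal
Δg_SB(B) = 980018.92 − 980333.30 + 0.3086×1899.2 − 0.04193×2.70×1899.2 = 56.70 mGal
Difference = 56.70 − (-103.30) = 160.00 mGal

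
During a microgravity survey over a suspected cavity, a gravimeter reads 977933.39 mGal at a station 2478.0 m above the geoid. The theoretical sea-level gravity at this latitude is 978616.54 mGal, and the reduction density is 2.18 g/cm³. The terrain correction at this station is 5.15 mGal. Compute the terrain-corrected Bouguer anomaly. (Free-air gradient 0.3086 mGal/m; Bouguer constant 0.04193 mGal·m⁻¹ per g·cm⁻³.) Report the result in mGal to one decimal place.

-139.8

Free-air correction = 0.3086 × 2478.0 = 764.71 mGal
Free-air anomaly = 977933.39 − 978616.54 + (764.71) = 81.56 mGal
Bouguer slab correction = 0.04193 × 2.18 × 2478.0 = 226.51 mGal
Simple Bouguer anomaly = 81.56 − (226.51) = -144.95 mGal
Complete Bouguer anomaly = -144.95 + 5.15 = -139.80 mGal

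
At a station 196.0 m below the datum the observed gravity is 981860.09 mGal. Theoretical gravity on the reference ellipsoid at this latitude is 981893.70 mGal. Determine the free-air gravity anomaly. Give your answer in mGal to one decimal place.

Free-air correction = 0.3086 × -196.0 = -60.49 mGal
Free-air anomaly = 981860.09 − 981893.70 + (-60.49) = -94.10 mGal

-94.1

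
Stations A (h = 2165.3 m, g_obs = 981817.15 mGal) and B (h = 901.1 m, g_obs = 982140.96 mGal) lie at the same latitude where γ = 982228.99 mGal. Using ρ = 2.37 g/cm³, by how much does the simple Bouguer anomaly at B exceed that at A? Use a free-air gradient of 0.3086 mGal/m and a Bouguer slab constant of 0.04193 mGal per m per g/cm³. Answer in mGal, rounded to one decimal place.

59.3

Δg_SB(A) = 981817.15 − 982228.99 + 0.3086×2165.3 − 0.04193×2.37×2165.3 = 41.20 mGal
Δg_SB(B) = 982140.96 − 982228.99 + 0.3086×901.1 − 0.04193×2.37×901.1 = 100.50 mGal
Difference = 100.50 − (41.20) = 59.30 mGal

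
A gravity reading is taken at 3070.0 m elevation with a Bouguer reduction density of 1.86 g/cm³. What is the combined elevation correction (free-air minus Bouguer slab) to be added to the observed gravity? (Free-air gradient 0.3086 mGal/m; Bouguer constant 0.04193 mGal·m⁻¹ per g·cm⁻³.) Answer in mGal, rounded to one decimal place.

708.0

Combined gradient = 0.3086 − 0.04193 × 1.86 = 0.2306102 mGal/m
Combined elevation correction = 0.2306102 × 3070.0 = 708.0 mGal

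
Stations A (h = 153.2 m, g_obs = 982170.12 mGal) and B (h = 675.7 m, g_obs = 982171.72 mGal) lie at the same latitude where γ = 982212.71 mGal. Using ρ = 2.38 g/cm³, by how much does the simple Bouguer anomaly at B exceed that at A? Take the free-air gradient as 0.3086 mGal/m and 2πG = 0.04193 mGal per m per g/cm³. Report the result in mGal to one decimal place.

Δg_SB(A) = 982170.12 − 982212.71 + 0.3086×153.2 − 0.04193×2.38×153.2 = -10.60 mGal
Δg_SB(B) = 982171.72 − 982212.71 + 0.3086×675.7 − 0.04193×2.38×675.7 = 100.10 mGal
Difference = 100.10 − (-10.60) = 110.70 mGal

110.7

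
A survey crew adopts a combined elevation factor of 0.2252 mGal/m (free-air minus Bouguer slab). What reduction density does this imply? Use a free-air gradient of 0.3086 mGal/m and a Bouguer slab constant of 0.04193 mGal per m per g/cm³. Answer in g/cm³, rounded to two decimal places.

1.99

0.2252 = 0.3086 − 0.04193 × ρ
ρ = (0.3086 − 0.2252) / 0.04193 = 1.99 g/cm³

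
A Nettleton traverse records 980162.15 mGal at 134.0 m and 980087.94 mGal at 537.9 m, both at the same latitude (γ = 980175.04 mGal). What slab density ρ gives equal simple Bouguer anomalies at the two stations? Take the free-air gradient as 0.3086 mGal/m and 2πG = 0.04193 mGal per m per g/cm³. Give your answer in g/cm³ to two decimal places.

Δg_obs = 980087.94 − 980162.15 = -74.21 mGal over Δh = 537.9 − 134.0 = 403.9 m
Equal Bouguer anomalies ⇒ Δg_obs + (0.3086 − 0.04193ρ)·Δh = 0
0.3086 − 0.04193ρ = −Δg_obs/Δh = 0.18373
ρ = (0.3086 − 0.18373) / 0.04193 = 2.98 g/cm³

2.98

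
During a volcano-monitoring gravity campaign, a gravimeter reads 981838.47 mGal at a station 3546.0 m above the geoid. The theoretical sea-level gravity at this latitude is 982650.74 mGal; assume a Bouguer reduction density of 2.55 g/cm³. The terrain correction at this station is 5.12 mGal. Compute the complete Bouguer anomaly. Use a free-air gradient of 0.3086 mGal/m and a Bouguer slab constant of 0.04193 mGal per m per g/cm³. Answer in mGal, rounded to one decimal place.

-92.0

Free-air correction = 0.3086 × 3546.0 = 1094.30 mGal
Free-air anomaly = 981838.47 − 982650.74 + (1094.30) = 282.03 mGal
Bouguer slab correction = 0.04193 × 2.55 × 3546.0 = 379.14 mGal
Simple Bouguer anomaly = 282.03 − (379.14) = -97.11 mGal
Complete Bouguer anomaly = -97.11 + 5.12 = -91.99 mGal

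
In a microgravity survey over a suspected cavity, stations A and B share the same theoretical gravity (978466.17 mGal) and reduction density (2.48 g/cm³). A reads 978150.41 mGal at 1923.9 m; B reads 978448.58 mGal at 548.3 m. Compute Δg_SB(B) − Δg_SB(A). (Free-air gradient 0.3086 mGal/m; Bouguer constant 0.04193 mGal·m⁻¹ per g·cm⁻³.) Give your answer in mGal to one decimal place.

Δg_SB(A) = 978150.41 − 978466.17 + 0.3086×1923.9 − 0.04193×2.48×1923.9 = 77.90 mGal
Δg_SB(B) = 978448.58 − 978466.17 + 0.3086×548.3 − 0.04193×2.48×548.3 = 94.60 mGal
Difference = 94.60 − (77.90) = 16.70 mGal

16.7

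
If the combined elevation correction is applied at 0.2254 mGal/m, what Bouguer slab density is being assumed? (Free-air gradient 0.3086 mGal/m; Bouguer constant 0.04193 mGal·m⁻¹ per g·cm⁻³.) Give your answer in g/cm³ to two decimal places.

1.98

0.2254 = 0.3086 − 0.04193 × ρ
ρ = (0.3086 − 0.2254) / 0.04193 = 1.98 g/cm³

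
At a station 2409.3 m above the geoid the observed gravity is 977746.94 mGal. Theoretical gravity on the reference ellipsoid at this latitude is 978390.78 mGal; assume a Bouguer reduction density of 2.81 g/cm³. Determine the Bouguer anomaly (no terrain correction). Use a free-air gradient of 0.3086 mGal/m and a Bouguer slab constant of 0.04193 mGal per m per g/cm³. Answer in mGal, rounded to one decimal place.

Free-air correction = 0.3086 × 2409.3 = 743.51 mGal
Free-air anomaly = 977746.94 − 978390.78 + (743.51) = 99.67 mGal
Bouguer slab correction = 0.04193 × 2.81 × 2409.3 = 283.87 mGal
Simple Bouguer anomaly = 99.67 − (283.87) = -184.20 mGal

-184.2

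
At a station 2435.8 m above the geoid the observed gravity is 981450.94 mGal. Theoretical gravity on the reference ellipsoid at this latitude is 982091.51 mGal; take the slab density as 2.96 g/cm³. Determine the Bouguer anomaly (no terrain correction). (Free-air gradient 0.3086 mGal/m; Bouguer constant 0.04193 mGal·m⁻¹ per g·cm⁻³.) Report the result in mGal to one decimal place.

Free-air correction = 0.3086 × 2435.8 = 751.69 mGal
Free-air anomaly = 981450.94 − 982091.51 + (751.69) = 111.12 mGal
Bouguer slab correction = 0.04193 × 2.96 × 2435.8 = 302.31 mGal
Simple Bouguer anomaly = 111.12 − (302.31) = -191.19 mGal

-191.2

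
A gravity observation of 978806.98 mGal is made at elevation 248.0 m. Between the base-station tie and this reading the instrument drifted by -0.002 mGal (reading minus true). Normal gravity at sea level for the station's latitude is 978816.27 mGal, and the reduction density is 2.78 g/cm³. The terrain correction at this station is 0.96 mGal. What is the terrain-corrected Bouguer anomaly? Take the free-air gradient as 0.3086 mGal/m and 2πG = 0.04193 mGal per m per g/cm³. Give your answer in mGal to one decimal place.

Drift-corrected reading = 978806.98 − (-0.002) = 978806.982 mGal
Free-air correction = 0.3086 × 248.0 = 76.53 mGal
Free-air anomaly = 978806.982 − 978816.27 + (76.53) = 67.242 mGal
Bouguer slab correction = 0.04193 × 2.78 × 248.0 = 28.91 mGal
Simple Bouguer anomaly = 67.242 − (28.91) = 38.332 mGal
Complete Bouguer anomaly = 38.332 + 0.96 = 39.292 mGal

39.3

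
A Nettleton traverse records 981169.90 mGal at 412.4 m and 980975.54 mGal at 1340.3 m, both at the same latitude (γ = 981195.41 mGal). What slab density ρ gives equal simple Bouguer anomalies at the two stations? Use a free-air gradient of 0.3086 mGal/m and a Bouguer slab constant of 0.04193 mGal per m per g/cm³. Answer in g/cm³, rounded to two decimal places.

2.36

Δg_obs = 980975.54 − 981169.90 = -194.36 mGal over Δh = 1340.3 − 412.4 = 927.9 m
Equal Bouguer anomalies ⇒ Δg_obs + (0.3086 − 0.04193ρ)·Δh = 0
0.3086 − 0.04193ρ = −Δg_obs/Δh = 0.20946
ρ = (0.3086 − 0.20946) / 0.04193 = 2.36 g/cm³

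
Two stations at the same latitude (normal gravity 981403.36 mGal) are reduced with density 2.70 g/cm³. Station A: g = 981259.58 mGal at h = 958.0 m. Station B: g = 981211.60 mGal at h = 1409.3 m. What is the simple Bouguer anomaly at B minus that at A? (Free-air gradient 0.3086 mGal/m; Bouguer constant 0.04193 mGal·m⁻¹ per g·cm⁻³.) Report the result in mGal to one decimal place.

40.2

Δg_SB(A) = 981259.58 − 981403.36 + 0.3086×958.0 − 0.04193×2.70×958.0 = 43.40 mGal
Δg_SB(B) = 981211.60 − 981403.36 + 0.3086×1409.3 − 0.04193×2.70×1409.3 = 83.60 mGal
Difference = 83.60 − (43.40) = 40.20 mGal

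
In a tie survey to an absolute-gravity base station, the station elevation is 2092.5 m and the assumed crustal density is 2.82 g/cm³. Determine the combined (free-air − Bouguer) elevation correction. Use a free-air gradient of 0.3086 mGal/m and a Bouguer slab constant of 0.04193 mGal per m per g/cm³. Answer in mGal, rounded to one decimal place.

Combined gradient = 0.3086 − 0.04193 × 2.82 = 0.1903574 mGal/m
Combined elevation correction = 0.1903574 × 2092.5 = 398.3 mGal

398.3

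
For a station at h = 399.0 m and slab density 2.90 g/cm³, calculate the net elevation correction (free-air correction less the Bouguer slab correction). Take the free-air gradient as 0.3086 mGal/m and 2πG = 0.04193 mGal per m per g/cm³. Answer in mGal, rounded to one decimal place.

74.6

Combined gradient = 0.3086 − 0.04193 × 2.90 = 0.1870030 mGal/m
Combined elevation correction = 0.1870030 × 399.0 = 74.6 mGal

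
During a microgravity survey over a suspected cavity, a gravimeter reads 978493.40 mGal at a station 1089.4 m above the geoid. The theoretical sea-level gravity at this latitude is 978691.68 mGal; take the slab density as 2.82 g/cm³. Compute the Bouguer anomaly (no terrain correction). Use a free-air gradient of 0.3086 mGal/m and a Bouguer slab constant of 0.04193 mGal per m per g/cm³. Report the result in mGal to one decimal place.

9.1

Free-air correction = 0.3086 × 1089.4 = 336.19 mGal
Free-air anomaly = 978493.40 − 978691.68 + (336.19) = 137.91 mGal
Bouguer slab correction = 0.04193 × 2.82 × 1089.4 = 128.81 mGal
Simple Bouguer anomaly = 137.91 − (128.81) = 9.10 mGal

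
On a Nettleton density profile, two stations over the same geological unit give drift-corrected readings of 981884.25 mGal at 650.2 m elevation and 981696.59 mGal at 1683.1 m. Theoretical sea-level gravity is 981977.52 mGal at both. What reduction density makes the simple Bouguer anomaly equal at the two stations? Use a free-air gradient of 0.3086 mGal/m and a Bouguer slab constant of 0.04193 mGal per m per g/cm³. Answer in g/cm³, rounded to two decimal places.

Δg_obs = 981696.59 − 981884.25 = -187.66 mGal over Δh = 1683.1 − 650.2 = 1032.9 m
Equal Bouguer anomalies ⇒ Δg_obs + (0.3086 − 0.04193ρ)·Δh = 0
0.3086 − 0.04193ρ = −Δg_obs/Δh = 0.18168
ρ = (0.3086 − 0.18168) / 0.04193 = 3.03 g/cm³

3.03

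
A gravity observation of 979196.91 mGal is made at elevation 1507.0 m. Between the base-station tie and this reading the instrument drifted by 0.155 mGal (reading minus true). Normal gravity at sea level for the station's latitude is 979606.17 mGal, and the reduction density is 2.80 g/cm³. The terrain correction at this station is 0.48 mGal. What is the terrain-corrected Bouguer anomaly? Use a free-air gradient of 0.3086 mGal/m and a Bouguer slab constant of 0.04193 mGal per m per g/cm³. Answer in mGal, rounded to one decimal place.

Drift-corrected reading = 979196.91 − (0.155) = 979196.755 mGal
Free-air correction = 0.3086 × 1507.0 = 465.06 mGal
Free-air anomaly = 979196.755 − 979606.17 + (465.06) = 55.645 mGal
Bouguer slab correction = 0.04193 × 2.80 × 1507.0 = 176.93 mGal
Simple Bouguer anomaly = 55.645 − (176.93) = -121.285 mGal
Complete Bouguer anomaly = -121.285 + 0.48 = -120.805 mGal

-120.8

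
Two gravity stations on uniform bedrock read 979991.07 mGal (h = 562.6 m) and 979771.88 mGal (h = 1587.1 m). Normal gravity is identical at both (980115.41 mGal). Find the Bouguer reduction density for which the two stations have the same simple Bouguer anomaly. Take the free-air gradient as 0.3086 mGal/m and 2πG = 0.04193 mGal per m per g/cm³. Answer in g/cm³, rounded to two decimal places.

2.26

Δg_obs = 979771.88 − 979991.07 = -219.19 mGal over Δh = 1587.1 − 562.6 = 1024.5 m
Equal Bouguer anomalies ⇒ Δg_obs + (0.3086 − 0.04193ρ)·Δh = 0
0.3086 − 0.04193ρ = −Δg_obs/Δh = 0.21395
ρ = (0.3086 − 0.21395) / 0.04193 = 2.26 g/cm³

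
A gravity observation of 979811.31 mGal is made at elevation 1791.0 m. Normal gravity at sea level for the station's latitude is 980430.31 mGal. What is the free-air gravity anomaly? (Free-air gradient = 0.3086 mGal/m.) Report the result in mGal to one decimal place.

Free-air correction = 0.3086 × 1791.0 = 552.70 mGal
Free-air anomaly = 979811.31 − 980430.31 + (552.70) = -66.30 mGal

-66.3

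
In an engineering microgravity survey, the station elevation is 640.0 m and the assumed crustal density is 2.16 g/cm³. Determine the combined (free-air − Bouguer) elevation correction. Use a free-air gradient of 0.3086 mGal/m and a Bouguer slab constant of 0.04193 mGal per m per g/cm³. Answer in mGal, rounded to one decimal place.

Combined gradient = 0.3086 − 0.04193 × 2.16 = 0.2180312 mGal/m
Combined elevation correction = 0.2180312 × 640.0 = 139.5 mGal

139.5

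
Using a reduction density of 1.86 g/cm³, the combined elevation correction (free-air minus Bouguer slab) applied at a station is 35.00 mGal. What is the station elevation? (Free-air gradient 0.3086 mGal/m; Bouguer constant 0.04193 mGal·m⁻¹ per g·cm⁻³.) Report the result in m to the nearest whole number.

152

Combined gradient = 0.3086 − 0.04193 × 1.86 = 0.2306102 mGal/m
h = 35.00 / 0.2306102 = 151.77 m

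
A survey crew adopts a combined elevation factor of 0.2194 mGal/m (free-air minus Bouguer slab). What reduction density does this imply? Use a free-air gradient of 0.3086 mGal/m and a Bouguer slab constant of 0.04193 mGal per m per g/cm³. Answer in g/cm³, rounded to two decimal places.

2.13

0.2194 = 0.3086 − 0.04193 × ρ
ρ = (0.3086 − 0.2194) / 0.04193 = 2.13 g/cm³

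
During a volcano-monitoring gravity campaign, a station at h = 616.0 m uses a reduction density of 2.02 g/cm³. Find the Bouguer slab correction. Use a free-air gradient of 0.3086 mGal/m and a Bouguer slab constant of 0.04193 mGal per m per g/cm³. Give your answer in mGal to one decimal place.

Bouguer slab correction = 0.04193 × 2.02 × 616.0 = 52.2 mGal

52.2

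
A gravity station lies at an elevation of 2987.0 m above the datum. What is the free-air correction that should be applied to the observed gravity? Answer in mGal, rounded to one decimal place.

Free-air correction = 0.3086 × 2987.0 = 921.8 mGal

921.8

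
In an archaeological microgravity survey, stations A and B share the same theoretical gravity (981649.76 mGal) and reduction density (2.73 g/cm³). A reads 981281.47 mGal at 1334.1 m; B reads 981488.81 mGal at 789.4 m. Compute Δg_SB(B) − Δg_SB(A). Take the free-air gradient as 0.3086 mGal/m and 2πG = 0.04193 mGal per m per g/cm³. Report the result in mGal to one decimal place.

Δg_SB(A) = 981281.47 − 981649.76 + 0.3086×1334.1 − 0.04193×2.73×1334.1 = -109.30 mGal
Δg_SB(B) = 981488.81 − 981649.76 + 0.3086×789.4 − 0.04193×2.73×789.4 = -7.70 mGal
Difference = -7.70 − (-109.30) = 101.60 mGal

101.6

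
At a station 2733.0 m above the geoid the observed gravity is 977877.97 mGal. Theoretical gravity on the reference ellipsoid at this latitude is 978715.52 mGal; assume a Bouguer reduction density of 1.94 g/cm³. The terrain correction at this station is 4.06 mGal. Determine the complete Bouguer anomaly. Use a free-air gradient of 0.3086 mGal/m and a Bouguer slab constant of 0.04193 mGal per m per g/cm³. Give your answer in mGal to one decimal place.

Free-air correction = 0.3086 × 2733.0 = 843.40 mGal
Free-air anomaly = 977877.97 − 978715.52 + (843.40) = 5.85 mGal
Bouguer slab correction = 0.04193 × 1.94 × 2733.0 = 222.31 mGal
Simple Bouguer anomaly = 5.85 − (222.31) = -216.46 mGal
Complete Bouguer anomaly = -216.46 + 4.06 = -212.40 mGal

-212.4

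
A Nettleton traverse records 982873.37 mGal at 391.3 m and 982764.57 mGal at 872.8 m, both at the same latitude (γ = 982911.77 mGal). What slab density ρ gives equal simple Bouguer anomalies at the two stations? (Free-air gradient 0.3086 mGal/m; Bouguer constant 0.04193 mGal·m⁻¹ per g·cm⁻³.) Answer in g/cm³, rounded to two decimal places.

1.97

Δg_obs = 982764.57 − 982873.37 = -108.80 mGal over Δh = 872.8 − 391.3 = 481.5 m
Equal Bouguer anomalies ⇒ Δg_obs + (0.3086 − 0.04193ρ)·Δh = 0
0.3086 − 0.04193ρ = −Δg_obs/Δh = 0.22596
ρ = (0.3086 − 0.22596) / 0.04193 = 1.97 g/cm³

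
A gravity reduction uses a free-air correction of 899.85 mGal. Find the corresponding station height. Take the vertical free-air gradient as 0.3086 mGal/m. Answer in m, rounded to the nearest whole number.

2916

h = 899.85 / 0.3086 = 2915.91 m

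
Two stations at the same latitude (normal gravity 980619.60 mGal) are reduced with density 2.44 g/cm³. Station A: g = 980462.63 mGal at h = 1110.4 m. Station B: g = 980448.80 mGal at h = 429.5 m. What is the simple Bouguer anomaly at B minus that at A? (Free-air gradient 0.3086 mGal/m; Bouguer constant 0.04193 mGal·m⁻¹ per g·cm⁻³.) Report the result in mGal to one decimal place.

-154.3

Δg_SB(A) = 980462.63 − 980619.60 + 0.3086×1110.4 − 0.04193×2.44×1110.4 = 72.10 mGal
Δg_SB(B) = 980448.80 − 980619.60 + 0.3086×429.5 − 0.04193×2.44×429.5 = -82.20 mGal
Difference = -82.20 − (72.10) = -154.30 mGal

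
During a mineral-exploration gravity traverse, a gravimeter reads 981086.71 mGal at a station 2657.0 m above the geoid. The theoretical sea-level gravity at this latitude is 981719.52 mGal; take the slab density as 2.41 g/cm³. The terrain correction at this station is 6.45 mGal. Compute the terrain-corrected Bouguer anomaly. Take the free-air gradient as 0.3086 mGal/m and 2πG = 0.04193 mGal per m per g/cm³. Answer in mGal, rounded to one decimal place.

-74.9

Free-air correction = 0.3086 × 2657.0 = 819.95 mGal
Free-air anomaly = 981086.71 − 981719.52 + (819.95) = 187.14 mGal
Bouguer slab correction = 0.04193 × 2.41 × 2657.0 = 268.49 mGal
Simple Bouguer anomaly = 187.14 − (268.49) = -81.35 mGal
Complete Bouguer anomaly = -81.35 + 6.45 = -74.90 mGal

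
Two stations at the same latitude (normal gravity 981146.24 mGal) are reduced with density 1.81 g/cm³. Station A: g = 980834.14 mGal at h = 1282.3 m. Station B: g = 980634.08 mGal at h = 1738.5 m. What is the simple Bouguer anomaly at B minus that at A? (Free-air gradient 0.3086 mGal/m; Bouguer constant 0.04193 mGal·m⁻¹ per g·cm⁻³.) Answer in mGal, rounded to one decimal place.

-93.9

Δg_SB(A) = 980834.14 − 981146.24 + 0.3086×1282.3 − 0.04193×1.81×1282.3 = -13.70 mGal
Δg_SB(B) = 980634.08 − 981146.24 + 0.3086×1738.5 − 0.04193×1.81×1738.5 = -107.60 mGal
Difference = -107.60 − (-13.70) = -93.90 mGal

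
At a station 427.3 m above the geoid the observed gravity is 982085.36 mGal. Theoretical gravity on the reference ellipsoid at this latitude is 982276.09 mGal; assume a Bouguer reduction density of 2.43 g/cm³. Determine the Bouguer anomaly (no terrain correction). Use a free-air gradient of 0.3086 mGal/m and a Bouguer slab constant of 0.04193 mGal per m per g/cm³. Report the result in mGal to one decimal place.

-102.4

Free-air correction = 0.3086 × 427.3 = 131.86 mGal
Free-air anomaly = 982085.36 − 982276.09 + (131.86) = -58.87 mGal
Bouguer slab correction = 0.04193 × 2.43 × 427.3 = 43.54 mGal
Simple Bouguer anomaly = -58.87 − (43.54) = -102.41 mGal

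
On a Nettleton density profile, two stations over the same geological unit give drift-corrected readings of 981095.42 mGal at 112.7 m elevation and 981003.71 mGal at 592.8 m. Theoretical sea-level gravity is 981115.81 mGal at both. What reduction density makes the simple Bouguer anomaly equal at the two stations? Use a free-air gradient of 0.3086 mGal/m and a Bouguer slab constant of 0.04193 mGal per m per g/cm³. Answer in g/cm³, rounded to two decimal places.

Δg_obs = 981003.71 − 981095.42 = -91.71 mGal over Δh = 592.8 − 112.7 = 480.1 m
Equal Bouguer anomalies ⇒ Δg_obs + (0.3086 − 0.04193ρ)·Δh = 0
0.3086 − 0.04193ρ = −Δg_obs/Δh = 0.19102
ρ = (0.3086 − 0.19102) / 0.04193 = 2.80 g/cm³

2.80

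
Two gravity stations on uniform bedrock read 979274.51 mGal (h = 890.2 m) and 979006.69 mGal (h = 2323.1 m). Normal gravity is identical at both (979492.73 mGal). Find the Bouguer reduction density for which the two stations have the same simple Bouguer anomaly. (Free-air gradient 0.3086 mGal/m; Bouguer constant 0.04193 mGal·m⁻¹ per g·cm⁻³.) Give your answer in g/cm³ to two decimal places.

Δg_obs = 979006.69 − 979274.51 = -267.82 mGal over Δh = 2323.1 − 890.2 = 1432.9 m
Equal Bouguer anomalies ⇒ Δg_obs + (0.3086 − 0.04193ρ)·Δh = 0
0.3086 − 0.04193ρ = −Δg_obs/Δh = 0.18691
ρ = (0.3086 − 0.18691) / 0.04193 = 2.90 g/cm³

2.90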